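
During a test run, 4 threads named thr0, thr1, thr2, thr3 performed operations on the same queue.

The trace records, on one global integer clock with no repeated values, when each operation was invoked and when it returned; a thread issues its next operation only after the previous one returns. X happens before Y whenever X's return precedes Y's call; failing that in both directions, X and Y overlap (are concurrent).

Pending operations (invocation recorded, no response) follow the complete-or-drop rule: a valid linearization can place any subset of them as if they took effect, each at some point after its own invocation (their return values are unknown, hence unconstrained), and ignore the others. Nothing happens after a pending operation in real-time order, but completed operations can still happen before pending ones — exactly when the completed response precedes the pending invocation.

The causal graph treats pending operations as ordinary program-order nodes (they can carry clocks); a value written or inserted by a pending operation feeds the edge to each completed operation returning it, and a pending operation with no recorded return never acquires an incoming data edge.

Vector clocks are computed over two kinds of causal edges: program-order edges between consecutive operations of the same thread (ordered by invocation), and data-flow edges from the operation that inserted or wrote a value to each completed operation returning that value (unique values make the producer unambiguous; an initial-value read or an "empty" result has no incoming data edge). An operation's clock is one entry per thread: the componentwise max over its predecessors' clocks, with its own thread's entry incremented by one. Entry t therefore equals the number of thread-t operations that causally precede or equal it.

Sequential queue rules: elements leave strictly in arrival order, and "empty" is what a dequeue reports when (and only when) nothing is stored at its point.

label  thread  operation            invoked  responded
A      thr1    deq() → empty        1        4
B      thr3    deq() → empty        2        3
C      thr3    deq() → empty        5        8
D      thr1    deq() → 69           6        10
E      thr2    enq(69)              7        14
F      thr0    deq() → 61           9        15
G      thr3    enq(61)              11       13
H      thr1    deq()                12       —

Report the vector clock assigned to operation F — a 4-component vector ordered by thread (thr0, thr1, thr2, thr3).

invoked at 2, B has no predecessors; its own thr3 bump gives (0, 0, 0, 1)
invoked at 7, E has no predecessors; its own thr2 bump gives (0, 0, 1, 0)
invoked at 1, A has no predecessors; its own thr1 bump gives (0, 1, 0, 0)
C, invoked 5, takes VC(B)=(0, 0, 0, 1) under max, adds 1 for thr3 → (0, 0, 0, 2)
G, invoked 11, takes VC(C)=(0, 0, 0, 2) under max, adds 1 for thr3 → (0, 0, 0, 3)
D, invoked 6, takes VC(A)=(0, 1, 0, 0), VC(E)=(0, 0, 1, 0) under max, adds 1 for thr1 → (0, 2, 1, 0)
H, invoked 12, takes VC(D)=(0, 2, 1, 0) under max, adds 1 for thr1 → (0, 3, 1, 0)
F, invoked 9, takes VC(G)=(0, 0, 0, 3) under max, adds 1 for thr0 → (1, 0, 0, 3)
target: VC(F) = (1, 0, 0, 3)

(1, 0, 0, 3)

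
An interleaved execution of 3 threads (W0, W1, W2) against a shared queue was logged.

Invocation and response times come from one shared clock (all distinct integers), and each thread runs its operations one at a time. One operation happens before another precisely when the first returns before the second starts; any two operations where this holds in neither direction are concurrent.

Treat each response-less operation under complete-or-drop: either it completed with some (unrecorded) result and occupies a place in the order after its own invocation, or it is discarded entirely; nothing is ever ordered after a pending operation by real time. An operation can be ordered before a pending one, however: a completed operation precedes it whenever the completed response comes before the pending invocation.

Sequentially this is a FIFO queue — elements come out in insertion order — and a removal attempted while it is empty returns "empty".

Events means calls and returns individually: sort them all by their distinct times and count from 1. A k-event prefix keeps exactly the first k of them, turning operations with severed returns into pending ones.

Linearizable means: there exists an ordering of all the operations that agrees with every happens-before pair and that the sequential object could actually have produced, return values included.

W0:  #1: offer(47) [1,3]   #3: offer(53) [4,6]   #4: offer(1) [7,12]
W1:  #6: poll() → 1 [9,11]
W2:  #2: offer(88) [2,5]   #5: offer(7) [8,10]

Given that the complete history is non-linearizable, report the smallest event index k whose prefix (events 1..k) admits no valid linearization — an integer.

11

events 1..10 are still linearizable — one witness is #1, #2, #3, #4, #5:
after step 1 (#1 offer(47)): queue <47>
after step 2 (#2 offer(88)): queue <47,88>
after step 3 (#3 offer(53)): queue <47,88,53>
after step 4 (#4 offer(1) (pending, included)): queue <47,88,53,1>
after step 5 (#5 offer(7)): queue <47,88,53,1,7>
adding event 11 (#6 responds at 11) leaves no legal real-time order
completion choices over the 1 pending operation (#4) were checked; none helps
e.g. #1, #2, #3, #5, #6 (pending dropped): illegal at step 5, since #6 poll() → 1 cannot apply there
e.g. #1, #2, #3, #6, #5 (pending dropped): illegal at step 4, since #6 poll() → 1 cannot apply there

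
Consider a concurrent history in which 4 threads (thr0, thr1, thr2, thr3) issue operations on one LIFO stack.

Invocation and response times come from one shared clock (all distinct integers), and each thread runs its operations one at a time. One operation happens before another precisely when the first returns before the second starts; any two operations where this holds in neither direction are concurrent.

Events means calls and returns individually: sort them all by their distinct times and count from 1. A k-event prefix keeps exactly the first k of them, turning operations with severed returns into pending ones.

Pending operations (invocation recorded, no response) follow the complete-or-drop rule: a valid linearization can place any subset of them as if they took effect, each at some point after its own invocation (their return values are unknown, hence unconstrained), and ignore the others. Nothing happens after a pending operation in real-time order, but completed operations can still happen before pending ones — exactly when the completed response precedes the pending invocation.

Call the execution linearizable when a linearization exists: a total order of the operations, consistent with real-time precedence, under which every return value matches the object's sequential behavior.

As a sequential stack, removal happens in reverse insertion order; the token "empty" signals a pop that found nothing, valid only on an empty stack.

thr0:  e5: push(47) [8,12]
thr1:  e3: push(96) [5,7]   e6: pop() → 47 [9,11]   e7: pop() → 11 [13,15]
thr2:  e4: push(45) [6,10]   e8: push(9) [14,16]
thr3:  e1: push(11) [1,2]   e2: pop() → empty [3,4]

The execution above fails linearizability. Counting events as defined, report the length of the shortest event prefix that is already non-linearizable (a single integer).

events 1..3 are linearizable, e.g. via e1:
step 1: e1 push(11) — stack <11>
event 4 — e2's response, time 4 — after it, nothing linearizes
take e1, e2: step 2 already fails, because e2 pop() → empty cannot occur there

4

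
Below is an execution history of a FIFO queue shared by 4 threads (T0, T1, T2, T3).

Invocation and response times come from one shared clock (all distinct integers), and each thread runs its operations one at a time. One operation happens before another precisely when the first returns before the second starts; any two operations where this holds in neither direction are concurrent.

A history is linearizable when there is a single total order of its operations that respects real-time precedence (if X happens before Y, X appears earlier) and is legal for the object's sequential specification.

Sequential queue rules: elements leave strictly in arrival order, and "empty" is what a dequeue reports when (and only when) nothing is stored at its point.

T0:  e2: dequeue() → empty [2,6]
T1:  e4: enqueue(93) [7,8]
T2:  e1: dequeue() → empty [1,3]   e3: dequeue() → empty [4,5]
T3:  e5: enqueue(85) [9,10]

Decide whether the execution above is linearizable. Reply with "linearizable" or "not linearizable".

one valid linearization: e1, e2, e3, e4, e5
1. e1 dequeue() → empty, leaving queue <>
2. e2 dequeue() → empty, leaving queue <>
3. e3 dequeue() → empty, leaving queue <>
4. e4 enqueue(93), leaving queue <93>
5. e5 enqueue(85), leaving queue <93,85>

linearizable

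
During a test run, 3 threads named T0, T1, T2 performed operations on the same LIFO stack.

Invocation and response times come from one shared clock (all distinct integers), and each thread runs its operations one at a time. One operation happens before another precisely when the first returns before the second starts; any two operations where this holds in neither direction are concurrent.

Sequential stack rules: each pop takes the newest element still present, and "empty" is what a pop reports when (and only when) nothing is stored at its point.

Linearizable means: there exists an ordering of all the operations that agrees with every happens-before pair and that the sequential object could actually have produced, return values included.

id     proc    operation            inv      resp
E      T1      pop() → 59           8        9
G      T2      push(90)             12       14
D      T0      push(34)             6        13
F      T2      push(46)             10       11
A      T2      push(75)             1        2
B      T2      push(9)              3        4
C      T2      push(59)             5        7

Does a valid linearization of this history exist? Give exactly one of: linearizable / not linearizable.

linearizable

witness order: A, B, C, E, D, F, G
step 1: A push(75) — stack <75>
step 2: B push(9) — stack <75,9>
step 3: C push(59) — stack <75,9,59>
step 4: E pop() → 59 — stack <75,9>
step 5: D push(34) — stack <75,9,34>
step 6: F push(46) — stack <75,9,34,46>
step 7: G push(90) — stack <75,9,34,46,90>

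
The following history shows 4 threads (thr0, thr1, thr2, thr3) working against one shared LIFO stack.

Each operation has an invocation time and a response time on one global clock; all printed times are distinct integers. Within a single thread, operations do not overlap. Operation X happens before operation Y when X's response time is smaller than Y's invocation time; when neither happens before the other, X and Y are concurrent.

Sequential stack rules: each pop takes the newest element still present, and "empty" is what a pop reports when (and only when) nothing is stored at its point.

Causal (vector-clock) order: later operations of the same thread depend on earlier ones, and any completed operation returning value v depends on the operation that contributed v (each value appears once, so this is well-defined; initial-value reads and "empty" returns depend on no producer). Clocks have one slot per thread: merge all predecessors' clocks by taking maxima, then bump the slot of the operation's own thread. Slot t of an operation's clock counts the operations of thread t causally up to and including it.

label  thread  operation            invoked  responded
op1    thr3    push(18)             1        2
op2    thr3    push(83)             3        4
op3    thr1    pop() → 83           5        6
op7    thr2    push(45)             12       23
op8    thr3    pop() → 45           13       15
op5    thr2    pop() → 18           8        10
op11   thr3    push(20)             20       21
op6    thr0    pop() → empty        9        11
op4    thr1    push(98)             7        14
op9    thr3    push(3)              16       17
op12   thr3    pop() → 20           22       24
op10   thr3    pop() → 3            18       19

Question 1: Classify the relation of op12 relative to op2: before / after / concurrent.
Answer: after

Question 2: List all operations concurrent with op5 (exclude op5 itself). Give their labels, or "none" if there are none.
Answer: op4, op6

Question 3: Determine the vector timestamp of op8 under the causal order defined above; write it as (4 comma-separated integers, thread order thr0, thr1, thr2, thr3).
Answer: (0, 0, 2, 3)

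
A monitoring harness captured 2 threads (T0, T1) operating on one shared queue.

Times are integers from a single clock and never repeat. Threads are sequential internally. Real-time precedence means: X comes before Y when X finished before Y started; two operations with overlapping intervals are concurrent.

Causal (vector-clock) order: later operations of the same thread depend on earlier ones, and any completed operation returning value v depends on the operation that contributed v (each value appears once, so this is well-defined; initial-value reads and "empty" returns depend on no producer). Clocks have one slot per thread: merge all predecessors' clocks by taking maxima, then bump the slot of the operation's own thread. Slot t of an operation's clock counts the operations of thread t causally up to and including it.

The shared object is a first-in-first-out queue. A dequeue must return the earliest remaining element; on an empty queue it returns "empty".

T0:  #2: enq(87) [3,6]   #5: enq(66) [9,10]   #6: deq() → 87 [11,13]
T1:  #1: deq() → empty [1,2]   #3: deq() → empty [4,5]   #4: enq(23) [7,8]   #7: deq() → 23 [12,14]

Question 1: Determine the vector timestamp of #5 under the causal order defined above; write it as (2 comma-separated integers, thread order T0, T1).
(2, 0)

no predecessors for #1 (invoked 1): T1 increments from zero → (0, 1)
no predecessors for #2 (invoked 3): T0 increments from zero → (1, 0)
invoked at 4, #3 merges VC(#1)=(0, 1) and bumps T1's slot → (0, 2)
invoked at 9, #5 merges VC(#2)=(1, 0) and bumps T0's slot → (2, 0)
invoked at 7, #4 merges VC(#3)=(0, 2) and bumps T1's slot → (0, 3)
invoked at 11, #6 merges VC(#2)=(1, 0), VC(#5)=(2, 0) and bumps T0's slot → (3, 0)
invoked at 12, #7 merges VC(#4)=(0, 3) and bumps T1's slot → (0, 4)
target: VC(#5) = (2, 0)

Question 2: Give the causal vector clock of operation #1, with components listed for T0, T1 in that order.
(0, 1)

VC(#1, invoked at 1): no causal predecessors; +1 on T1 → (0, 1)
VC(#2, invoked at 3): no causal predecessors; +1 on T0 → (1, 0)
VC(#3, invoked at 4): max of VC(#1)=(0, 1), then +1 on thread T1 → (0, 2)
VC(#5, invoked at 9): max of VC(#2)=(1, 0), then +1 on thread T0 → (2, 0)
VC(#4, invoked at 7): max of VC(#3)=(0, 2), then +1 on thread T1 → (0, 3)
VC(#6, invoked at 11): max of VC(#2)=(1, 0), VC(#5)=(2, 0), then +1 on thread T0 → (3, 0)
VC(#7, invoked at 12): max of VC(#4)=(0, 3), then +1 on thread T1 → (0, 4)
target: VC(#1) = (0, 1)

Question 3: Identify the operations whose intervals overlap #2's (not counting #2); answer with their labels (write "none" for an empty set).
#3

#2 spans [3,6]: anything still running between times 3 and 6 counts as concurrent
#1 [1,2]: before
#3 [4,5]: concurrent
#4 [7,8]: after
#5 [9,10]: after
#6 [11,13]: after
#7 [12,14]: after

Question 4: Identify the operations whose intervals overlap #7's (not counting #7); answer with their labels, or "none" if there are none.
#6

#7 spans [12,14]; an op avoiding the whole window 12..14 is ordered, any other is concurrent
#1 [1,2]: before
#2 [3,6]: before
#3 [4,5]: before
#4 [7,8]: before
#5 [9,10]: before
#6 [11,13]: concurrent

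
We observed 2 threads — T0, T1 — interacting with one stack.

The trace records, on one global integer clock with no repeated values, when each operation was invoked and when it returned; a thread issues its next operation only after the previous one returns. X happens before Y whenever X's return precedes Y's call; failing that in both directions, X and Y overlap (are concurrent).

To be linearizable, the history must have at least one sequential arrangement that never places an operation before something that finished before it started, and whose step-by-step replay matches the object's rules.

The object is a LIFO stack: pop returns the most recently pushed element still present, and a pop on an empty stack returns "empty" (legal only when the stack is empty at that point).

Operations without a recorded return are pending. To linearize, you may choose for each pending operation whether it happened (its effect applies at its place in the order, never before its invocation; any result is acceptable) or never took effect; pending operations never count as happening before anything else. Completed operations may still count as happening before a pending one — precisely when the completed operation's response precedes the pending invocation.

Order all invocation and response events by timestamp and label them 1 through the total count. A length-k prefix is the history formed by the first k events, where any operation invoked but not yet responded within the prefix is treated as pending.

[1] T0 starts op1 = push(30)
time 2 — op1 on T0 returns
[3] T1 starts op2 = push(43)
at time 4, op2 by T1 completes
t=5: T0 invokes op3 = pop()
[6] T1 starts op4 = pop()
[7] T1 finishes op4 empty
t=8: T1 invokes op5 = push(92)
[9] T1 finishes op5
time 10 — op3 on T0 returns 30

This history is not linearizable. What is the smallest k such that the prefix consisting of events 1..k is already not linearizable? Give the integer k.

events 1..6 are linearizable; a witness order is op1, op2:
1. op1 push(30), leaving stack <30>
2. op2 push(43), leaving stack <30,43>
once event 7 joins (op4's response, time 7), exhaustive search finds no witness
include/drop combinations of the 1 pending operation (op3) were all tried; none helps
sample order op1, op2, op4 (pending dropped) stalls at step 3 — op4 pop() → empty has no legal effect

7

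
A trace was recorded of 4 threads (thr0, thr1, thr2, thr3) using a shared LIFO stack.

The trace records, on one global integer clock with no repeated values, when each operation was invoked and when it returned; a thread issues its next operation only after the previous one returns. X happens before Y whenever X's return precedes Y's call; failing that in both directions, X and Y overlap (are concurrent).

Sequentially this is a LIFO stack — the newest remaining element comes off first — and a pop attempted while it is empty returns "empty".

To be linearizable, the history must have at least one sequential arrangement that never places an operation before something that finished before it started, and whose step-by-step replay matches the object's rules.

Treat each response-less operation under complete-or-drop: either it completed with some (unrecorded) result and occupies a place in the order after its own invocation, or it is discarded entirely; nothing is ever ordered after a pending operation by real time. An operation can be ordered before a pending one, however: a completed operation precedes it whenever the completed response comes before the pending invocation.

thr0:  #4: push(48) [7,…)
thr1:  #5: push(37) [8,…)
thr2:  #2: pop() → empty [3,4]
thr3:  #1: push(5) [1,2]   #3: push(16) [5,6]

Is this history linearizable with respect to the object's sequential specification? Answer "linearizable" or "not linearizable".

prefix check: 1..3 passes, 1..4 fails once #2's time-4 response joins
exhaustive check: the 2 completed LIFO stack ops admit one real-time order; illegal
one such order, #1, #2, breaks at step 2 where #2 pop() → empty is illegal

not linearizable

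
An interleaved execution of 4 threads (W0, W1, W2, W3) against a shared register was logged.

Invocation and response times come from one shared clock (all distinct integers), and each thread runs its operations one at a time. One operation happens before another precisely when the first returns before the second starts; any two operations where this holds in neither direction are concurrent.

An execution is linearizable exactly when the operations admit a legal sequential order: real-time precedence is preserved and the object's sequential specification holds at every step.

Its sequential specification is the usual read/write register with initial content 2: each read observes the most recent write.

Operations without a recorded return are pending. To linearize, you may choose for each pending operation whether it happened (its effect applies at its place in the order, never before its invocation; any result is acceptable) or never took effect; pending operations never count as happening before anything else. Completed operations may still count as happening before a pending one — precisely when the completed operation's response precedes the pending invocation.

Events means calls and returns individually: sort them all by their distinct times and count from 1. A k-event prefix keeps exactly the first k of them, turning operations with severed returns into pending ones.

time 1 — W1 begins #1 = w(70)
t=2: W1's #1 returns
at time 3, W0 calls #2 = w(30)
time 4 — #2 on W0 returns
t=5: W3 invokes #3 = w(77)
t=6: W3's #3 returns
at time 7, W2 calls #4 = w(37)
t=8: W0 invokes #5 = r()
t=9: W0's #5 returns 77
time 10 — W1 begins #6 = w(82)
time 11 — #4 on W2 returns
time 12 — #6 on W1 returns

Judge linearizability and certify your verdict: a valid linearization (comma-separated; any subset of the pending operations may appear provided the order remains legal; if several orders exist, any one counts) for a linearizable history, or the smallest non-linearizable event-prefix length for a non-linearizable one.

linearizable — witness: #1, #2, #3, #5, #4, #6

step 1: #1 w(70) — value 70
step 2: #2 w(30) — value 30
step 3: #3 w(77) — value 77
step 4: #5 r() → 77 — value 77
step 5: #4 w(37) — value 37
step 6: #6 w(82) — value 82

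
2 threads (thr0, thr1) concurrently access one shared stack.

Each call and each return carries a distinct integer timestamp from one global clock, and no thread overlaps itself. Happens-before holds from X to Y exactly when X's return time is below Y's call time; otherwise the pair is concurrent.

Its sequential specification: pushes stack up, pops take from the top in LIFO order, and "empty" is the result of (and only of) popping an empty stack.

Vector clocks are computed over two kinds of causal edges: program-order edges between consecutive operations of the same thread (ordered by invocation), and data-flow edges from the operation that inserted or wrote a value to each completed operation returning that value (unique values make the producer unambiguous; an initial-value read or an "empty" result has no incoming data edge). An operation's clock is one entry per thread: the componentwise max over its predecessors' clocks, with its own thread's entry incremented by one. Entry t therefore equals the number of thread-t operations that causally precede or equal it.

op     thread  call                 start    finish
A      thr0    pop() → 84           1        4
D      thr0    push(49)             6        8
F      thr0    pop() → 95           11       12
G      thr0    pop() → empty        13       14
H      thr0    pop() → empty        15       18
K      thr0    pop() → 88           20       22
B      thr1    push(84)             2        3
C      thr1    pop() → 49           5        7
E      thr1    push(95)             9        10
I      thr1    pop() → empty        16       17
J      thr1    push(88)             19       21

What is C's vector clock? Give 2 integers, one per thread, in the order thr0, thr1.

(2, 2)

B (invocation 2): nothing precedes it; thr1's component alone gives (0, 1)
VC(A, invoked at 1): max of VC(B)=(0, 1), then +1 on thread thr0 → (1, 1)
VC(D, invoked at 6): max of VC(A)=(1, 1), then +1 on thread thr0 → (2, 1)
VC(C, invoked at 5): max of VC(B)=(0, 1), VC(D)=(2, 1), then +1 on thread thr1 → (2, 2)
VC(E, invoked at 9): max of VC(C)=(2, 2), then +1 on thread thr1 → (2, 3)
VC(I, invoked at 16): max of VC(E)=(2, 3), then +1 on thread thr1 → (2, 4)
VC(F, invoked at 11): max of VC(D)=(2, 1), VC(E)=(2, 3), then +1 on thread thr0 → (3, 3)
VC(J, invoked at 19): max of VC(I)=(2, 4), then +1 on thread thr1 → (2, 5)
VC(G, invoked at 13): max of VC(F)=(3, 3), then +1 on thread thr0 → (4, 3)
VC(H, invoked at 15): max of VC(G)=(4, 3), then +1 on thread thr0 → (5, 3)
VC(K, invoked at 20): max of VC(H)=(5, 3), VC(J)=(2, 5), then +1 on thread thr0 → (6, 5)
target: VC(C) = (2, 2)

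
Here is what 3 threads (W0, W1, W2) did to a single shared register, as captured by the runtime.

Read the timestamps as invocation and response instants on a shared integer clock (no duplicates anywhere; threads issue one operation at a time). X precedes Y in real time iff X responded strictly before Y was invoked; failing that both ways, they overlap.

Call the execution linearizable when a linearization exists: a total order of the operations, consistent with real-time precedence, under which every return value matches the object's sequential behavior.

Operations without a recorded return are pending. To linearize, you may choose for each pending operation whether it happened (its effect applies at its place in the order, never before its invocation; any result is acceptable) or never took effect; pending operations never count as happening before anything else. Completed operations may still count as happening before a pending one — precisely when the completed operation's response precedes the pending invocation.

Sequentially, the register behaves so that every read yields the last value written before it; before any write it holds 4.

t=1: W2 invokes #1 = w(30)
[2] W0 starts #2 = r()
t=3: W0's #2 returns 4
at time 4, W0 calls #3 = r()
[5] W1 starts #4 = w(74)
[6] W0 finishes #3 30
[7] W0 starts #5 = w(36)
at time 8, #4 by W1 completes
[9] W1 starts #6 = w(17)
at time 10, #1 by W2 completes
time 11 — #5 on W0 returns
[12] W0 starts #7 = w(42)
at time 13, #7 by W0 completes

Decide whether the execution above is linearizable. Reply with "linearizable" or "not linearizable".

witness order: #2, #1, #3, #4, #5, #6, #7
step 1: #2 r() → 4 — value 4
step 2: #1 w(30) — value 30
step 3: #3 r() → 30 — value 30
step 4: #4 w(74) — value 74
step 5: #5 w(36) — value 36
step 6: #6 w(17) (pending, included) — value 17
step 7: #7 w(42) — value 42

linearizable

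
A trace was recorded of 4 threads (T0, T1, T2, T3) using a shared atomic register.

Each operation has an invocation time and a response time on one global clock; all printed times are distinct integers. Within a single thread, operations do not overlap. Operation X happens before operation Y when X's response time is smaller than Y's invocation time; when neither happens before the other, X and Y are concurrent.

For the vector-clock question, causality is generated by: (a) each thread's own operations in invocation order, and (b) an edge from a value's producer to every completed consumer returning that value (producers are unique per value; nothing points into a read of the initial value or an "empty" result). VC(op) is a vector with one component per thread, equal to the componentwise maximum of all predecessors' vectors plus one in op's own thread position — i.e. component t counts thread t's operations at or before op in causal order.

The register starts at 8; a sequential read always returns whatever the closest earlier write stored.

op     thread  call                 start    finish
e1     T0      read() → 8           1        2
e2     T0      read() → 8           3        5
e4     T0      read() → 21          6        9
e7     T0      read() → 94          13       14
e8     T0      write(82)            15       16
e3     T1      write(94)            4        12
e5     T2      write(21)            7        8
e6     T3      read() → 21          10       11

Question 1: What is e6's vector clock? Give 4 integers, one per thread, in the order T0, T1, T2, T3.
(0, 0, 1, 1)

invoked at 7, e5 has no predecessors; its own T2 bump gives (0, 0, 1, 0)
invoked at 4, e3 has no predecessors; its own T1 bump gives (0, 1, 0, 0)
invoked at 1, e1 has no predecessors; its own T0 bump gives (1, 0, 0, 0)
e6, invoked 10, takes VC(e5)=(0, 0, 1, 0) under max, adds 1 for T3 → (0, 0, 1, 1)
e2, invoked 3, takes VC(e1)=(1, 0, 0, 0) under max, adds 1 for T0 → (2, 0, 0, 0)
e4, invoked 6, takes VC(e2)=(2, 0, 0, 0), VC(e5)=(0, 0, 1, 0) under max, adds 1 for T0 → (3, 0, 1, 0)
e7, invoked 13, takes VC(e3)=(0, 1, 0, 0), VC(e4)=(3, 0, 1, 0) under max, adds 1 for T0 → (4, 1, 1, 0)
e8, invoked 15, takes VC(e7)=(4, 1, 1, 0) under max, adds 1 for T0 → (5, 1, 1, 0)
target: VC(e6) = (0, 0, 1, 1)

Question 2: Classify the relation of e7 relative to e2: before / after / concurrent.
after

e7 spans [13,14], e2 spans [3,5]
resp(e2)=5 < inv(e7)=13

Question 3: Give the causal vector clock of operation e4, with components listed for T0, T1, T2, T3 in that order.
(3, 0, 1, 0)

no predecessors for e5 (invoked 7): T2 increments from zero → (0, 0, 1, 0)
no predecessors for e3 (invoked 4): T1 increments from zero → (0, 1, 0, 0)
no predecessors for e1 (invoked 1): T0 increments from zero → (1, 0, 0, 0)
merge at e6 (invoked 10): VC(e5)=(0, 0, 1, 0), own-thread bump on T3 → (0, 0, 1, 1)
merge at e2 (invoked 3): VC(e1)=(1, 0, 0, 0), own-thread bump on T0 → (2, 0, 0, 0)
merge at e4 (invoked 6): VC(e2)=(2, 0, 0, 0), VC(e5)=(0, 0, 1, 0), own-thread bump on T0 → (3, 0, 1, 0)
merge at e7 (invoked 13): VC(e3)=(0, 1, 0, 0), VC(e4)=(3, 0, 1, 0), own-thread bump on T0 → (4, 1, 1, 0)
merge at e8 (invoked 15): VC(e7)=(4, 1, 1, 0), own-thread bump on T0 → (5, 1, 1, 0)
target: VC(e4) = (3, 0, 1, 0)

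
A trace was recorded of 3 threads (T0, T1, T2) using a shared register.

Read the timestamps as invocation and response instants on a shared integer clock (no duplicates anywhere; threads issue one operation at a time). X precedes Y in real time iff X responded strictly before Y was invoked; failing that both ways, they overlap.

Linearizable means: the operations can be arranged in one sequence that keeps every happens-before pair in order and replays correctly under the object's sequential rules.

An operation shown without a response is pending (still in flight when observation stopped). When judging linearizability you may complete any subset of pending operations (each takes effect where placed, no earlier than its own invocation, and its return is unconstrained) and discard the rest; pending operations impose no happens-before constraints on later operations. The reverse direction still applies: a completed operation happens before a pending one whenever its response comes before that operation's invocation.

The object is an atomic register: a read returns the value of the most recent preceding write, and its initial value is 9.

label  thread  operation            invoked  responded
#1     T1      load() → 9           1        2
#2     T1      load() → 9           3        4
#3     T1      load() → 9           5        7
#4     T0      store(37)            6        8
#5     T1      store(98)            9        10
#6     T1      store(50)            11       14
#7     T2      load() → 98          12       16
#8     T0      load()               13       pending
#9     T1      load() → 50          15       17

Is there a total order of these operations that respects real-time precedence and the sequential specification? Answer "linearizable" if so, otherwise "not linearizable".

one valid linearization: #1, #2, #3, #4, #5, #7, #6, #8, #9
after step 1 (#1 load() → 9): value 9
after step 2 (#2 load() → 9): value 9
after step 3 (#3 load() → 9): value 9
after step 4 (#4 store(37)): value 37
after step 5 (#5 store(98)): value 98
after step 6 (#7 load() → 98): value 98
after step 7 (#6 store(50)): value 50
after step 8 (#8 load() (pending, included)): value 50
after step 9 (#9 load() → 50): value 50

linearizable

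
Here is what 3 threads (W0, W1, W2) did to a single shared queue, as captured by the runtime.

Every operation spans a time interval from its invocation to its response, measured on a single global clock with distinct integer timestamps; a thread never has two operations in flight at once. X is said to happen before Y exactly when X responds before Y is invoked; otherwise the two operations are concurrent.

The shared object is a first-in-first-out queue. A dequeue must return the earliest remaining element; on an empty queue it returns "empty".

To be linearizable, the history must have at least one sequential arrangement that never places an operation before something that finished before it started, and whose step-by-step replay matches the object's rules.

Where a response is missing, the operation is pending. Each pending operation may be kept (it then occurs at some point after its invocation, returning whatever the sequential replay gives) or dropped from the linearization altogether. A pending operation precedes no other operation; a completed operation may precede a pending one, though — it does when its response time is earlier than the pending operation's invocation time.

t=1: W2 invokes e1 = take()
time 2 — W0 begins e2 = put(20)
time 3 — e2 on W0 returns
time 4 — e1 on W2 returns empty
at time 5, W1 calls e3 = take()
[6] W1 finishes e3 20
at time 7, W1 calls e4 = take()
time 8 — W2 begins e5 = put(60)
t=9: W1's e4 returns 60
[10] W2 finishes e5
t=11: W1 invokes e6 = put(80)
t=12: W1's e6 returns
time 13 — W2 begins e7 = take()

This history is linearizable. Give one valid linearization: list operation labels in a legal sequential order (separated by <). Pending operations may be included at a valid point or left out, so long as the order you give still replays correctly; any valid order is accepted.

step 1: e1 take() → empty — queue <>
step 2: e2 put(20) — queue <20>
step 3: e3 take() → 20 — queue <>
step 4: e5 put(60) — queue <60>
step 5: e4 take() → 60 — queue <>
step 6: e6 put(80) — queue <80>

e1 < e2 < e3 < e5 < e4 < e6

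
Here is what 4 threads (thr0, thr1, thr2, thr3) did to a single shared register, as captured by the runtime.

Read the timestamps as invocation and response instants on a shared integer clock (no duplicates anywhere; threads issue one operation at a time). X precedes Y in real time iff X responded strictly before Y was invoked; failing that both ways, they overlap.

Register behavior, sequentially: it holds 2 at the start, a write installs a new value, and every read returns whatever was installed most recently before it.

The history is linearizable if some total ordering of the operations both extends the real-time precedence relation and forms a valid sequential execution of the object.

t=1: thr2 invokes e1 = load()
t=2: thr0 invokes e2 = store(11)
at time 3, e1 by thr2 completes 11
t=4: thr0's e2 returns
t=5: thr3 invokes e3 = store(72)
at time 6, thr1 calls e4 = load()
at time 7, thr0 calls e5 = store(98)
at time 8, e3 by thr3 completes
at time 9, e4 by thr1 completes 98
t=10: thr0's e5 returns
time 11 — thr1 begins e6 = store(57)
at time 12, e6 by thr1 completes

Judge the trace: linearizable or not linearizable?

a witness: e2, e1, e3, e5, e4, e6
after step 1 (e2 store(11)): value 11
after step 2 (e1 load() → 11): value 11
after step 3 (e3 store(72)): value 72
after step 4 (e5 store(98)): value 98
after step 5 (e4 load() → 98): value 98
after step 6 (e6 store(57)): value 57

linearizable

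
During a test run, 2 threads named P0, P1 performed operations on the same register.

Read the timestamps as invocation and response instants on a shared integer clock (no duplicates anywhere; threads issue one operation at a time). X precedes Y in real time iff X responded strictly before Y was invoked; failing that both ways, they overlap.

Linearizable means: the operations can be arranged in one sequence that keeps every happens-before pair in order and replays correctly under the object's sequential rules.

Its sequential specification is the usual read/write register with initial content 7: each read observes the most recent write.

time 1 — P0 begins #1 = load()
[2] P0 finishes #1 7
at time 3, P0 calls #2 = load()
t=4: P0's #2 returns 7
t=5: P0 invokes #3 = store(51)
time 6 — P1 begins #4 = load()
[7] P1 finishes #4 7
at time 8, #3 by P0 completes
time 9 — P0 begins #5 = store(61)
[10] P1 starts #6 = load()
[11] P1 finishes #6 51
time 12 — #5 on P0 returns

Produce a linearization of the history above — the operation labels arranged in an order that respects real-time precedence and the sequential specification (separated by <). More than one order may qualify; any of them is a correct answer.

#1 < #2 < #4 < #3 < #6 < #5

after step 1 (#1 load() → 7): value 7
after step 2 (#2 load() → 7): value 7
after step 3 (#4 load() → 7): value 7
after step 4 (#3 store(51)): value 51
after step 5 (#6 load() → 51): value 51
after step 6 (#5 store(61)): value 61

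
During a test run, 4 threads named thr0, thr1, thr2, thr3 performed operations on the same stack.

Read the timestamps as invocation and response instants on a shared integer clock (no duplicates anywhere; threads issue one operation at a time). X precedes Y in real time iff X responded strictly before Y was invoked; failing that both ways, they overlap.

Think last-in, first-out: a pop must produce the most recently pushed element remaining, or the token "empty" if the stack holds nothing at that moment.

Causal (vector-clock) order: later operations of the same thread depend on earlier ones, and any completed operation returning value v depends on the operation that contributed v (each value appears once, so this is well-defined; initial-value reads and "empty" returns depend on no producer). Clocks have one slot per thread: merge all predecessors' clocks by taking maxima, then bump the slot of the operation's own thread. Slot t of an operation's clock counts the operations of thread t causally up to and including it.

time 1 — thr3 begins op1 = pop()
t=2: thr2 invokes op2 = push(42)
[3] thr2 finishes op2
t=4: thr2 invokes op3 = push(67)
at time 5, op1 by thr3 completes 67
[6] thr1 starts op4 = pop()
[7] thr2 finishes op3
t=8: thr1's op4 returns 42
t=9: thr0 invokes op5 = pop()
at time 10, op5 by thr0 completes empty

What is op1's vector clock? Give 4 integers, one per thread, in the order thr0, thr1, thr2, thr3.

(0, 0, 2, 1)

VC(op2, invoked at 2): no causal predecessors; +1 on thr2 → (0, 0, 1, 0)
VC(op5, invoked at 9): no causal predecessors; +1 on thr0 → (1, 0, 0, 0)
VC(op3, invoked at 4): max of VC(op2)=(0, 0, 1, 0), then +1 on thread thr2 → (0, 0, 2, 0)
VC(op4, invoked at 6): max of VC(op2)=(0, 0, 1, 0), then +1 on thread thr1 → (0, 1, 1, 0)
VC(op1, invoked at 1): max of VC(op3)=(0, 0, 2, 0), then +1 on thread thr3 → (0, 0, 2, 1)
target: VC(op1) = (0, 0, 2, 1)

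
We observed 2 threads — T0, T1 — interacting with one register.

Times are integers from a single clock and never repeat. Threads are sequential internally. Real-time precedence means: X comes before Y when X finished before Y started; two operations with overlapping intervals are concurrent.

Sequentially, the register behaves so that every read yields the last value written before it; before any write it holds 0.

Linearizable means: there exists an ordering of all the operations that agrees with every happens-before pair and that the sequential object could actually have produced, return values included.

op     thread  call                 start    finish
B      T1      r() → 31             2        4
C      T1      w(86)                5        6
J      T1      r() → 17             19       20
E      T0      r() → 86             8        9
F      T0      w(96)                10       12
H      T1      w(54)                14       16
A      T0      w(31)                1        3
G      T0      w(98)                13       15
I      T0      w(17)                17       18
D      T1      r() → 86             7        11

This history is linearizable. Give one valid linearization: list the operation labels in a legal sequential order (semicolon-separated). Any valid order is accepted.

after step 1 (A w(31)): value 31
after step 2 (B r() → 31): value 31
after step 3 (C w(86)): value 86
after step 4 (D r() → 86): value 86
after step 5 (E r() → 86): value 86
after step 6 (F w(96)): value 96
after step 7 (G w(98)): value 98
after step 8 (H w(54)): value 54
after step 9 (I w(17)): value 17
after step 10 (J r() → 17): value 17

A; B; C; D; E; F; G; H; I; J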